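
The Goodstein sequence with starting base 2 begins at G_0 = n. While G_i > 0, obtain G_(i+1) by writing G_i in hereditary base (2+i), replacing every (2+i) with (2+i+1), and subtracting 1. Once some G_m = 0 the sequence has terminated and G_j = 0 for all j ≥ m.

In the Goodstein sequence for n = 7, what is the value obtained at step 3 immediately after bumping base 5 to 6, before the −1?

G_0=7  [base 2] 2^2 + 2 + 1  →[2↦3]→  3^3 + 3 + 1 = 31  −1 ⇒ G_1=30
G_1=30  [base 3] 3^3 + 3  →[3↦4]→  4^4 + 4 = 260  −1 ⇒ G_2=259
G_2=259  [base 4] 4^4 + 3  →[4↦5]→  5^5 + 3 = 3128  −1 ⇒ G_3=3127
G_3=3127  [base 5] 5^5 + 2  →[5↦6]→  6^6 + 2 = 46658  −1 ⇒ G_4=46657

46658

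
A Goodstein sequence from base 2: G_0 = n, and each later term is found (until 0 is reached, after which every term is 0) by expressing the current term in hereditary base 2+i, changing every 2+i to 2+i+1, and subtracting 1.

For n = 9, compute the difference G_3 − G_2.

8819

(0) 9|_2 = 2^(2 + 1) + 1 ↦ 3^(3 + 1) + 1|_3 = 82 ⇒ 81
(1) 81|_3 = 3^(3 + 1) ↦ 4^(4 + 1)|_4 = 1024 ⇒ 1023
(2) 1023|_4 = 3·4^4 + 3·4^3 + 3·4^2 + 3·4 + 3 ↦ 3·5^5 + 3·5^3 + 3·5^2 + 3·5 + 3|_5 = 9843 ⇒ 9842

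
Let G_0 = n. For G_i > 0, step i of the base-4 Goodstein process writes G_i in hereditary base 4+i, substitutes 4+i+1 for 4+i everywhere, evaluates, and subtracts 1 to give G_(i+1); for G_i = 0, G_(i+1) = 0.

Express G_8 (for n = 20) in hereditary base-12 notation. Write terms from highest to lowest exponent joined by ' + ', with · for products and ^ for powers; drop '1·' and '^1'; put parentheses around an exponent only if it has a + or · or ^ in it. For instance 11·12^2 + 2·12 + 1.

base 4: 20 = 4^2 + 4; at 5: 5^2 + 5 = 30; next = 29
base 5: 29 = 5^2 + 4; at 6: 6^2 + 4 = 40; next = 39
base 6: 39 = 6^2 + 3; at 7: 7^2 + 3 = 52; next = 51
base 7: 51 = 7^2 + 2; at 8: 8^2 + 2 = 66; next = 65
base 8: 65 = 8^2 + 1; at 9: 9^2 + 1 = 82; next = 81
base 9: 81 = 9^2; at 10: 10^2 = 100; next = 99
base 10: 99 = 9·10 + 9; at 11: 9·11 + 9 = 108; next = 107
base 11: 107 = 9·11 + 8; at 12: 9·12 + 8 = 116; next = 115
base 12: 115 = 9·12 + 7; at 13: 9·13 + 7 = 124; next = 123

9·12 + 7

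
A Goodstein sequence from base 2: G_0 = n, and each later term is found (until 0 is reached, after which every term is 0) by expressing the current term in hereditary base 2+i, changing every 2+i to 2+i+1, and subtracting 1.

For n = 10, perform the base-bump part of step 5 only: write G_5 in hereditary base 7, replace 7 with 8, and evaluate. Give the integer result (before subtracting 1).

i=0: 10 = 2^(2 + 1) + 2 (b=2); 2→3: 3^(3 + 1) + 3 = 84; 84−1 = 83
i=1: 83 = 3^(3 + 1) + 2 (b=3); 3→4: 4^(4 + 1) + 2 = 1026; 1026−1 = 1025
i=2: 1025 = 4^(4 + 1) + 1 (b=4); 4→5: 5^(5 + 1) + 1 = 15626; 15626−1 = 15625
i=3: 15625 = 5^(5 + 1) (b=5); 5→6: 6^(6 + 1) = 279936; 279936−1 = 279935
i=4: 279935 = 5·6^6 + 5·6^5 + 5·6^4 + 5·6^3 + 5·6^2 + 5·6 + 5 (b=6); 6→7: 5·7^7 + 5·7^5 + 5·7^4 + 5·7^3 + 5·7^2 + 5·7 + 5 = 4215755; 4215755−1 = 4215754

84073324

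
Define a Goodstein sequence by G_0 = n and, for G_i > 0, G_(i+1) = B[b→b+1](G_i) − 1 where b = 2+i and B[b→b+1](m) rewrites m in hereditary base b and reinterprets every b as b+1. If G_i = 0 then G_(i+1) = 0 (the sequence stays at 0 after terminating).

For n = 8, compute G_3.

6310

(0) 8|_2 = 2^(2 + 1) ↦ 3^(3 + 1)|_3 = 81 ⇒ 80
(1) 80|_3 = 2·3^3 + 2·3^2 + 2·3 + 2 ↦ 2·4^4 + 2·4^2 + 2·4 + 2|_4 = 554 ⇒ 553
(2) 553|_4 = 2·4^4 + 2·4^2 + 2·4 + 1 ↦ 2·5^5 + 2·5^2 + 2·5 + 1|_5 = 6311 ⇒ 6310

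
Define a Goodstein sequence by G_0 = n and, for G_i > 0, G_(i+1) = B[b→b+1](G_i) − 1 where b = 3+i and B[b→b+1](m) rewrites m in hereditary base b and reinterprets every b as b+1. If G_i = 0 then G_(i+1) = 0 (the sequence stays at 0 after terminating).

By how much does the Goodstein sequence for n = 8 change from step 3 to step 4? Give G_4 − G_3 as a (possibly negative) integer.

(0) 8|_3 = 2·3 + 2 ↦ 2·4 + 2|_4 = 10 ⇒ 9
(1) 9|_4 = 2·4 + 1 ↦ 2·5 + 1|_5 = 11 ⇒ 10
(2) 10|_5 = 2·5 ↦ 2·6|_6 = 12 ⇒ 11
(3) 11|_6 = 6 + 5 ↦ 7 + 5|_7 = 12 ⇒ 11

0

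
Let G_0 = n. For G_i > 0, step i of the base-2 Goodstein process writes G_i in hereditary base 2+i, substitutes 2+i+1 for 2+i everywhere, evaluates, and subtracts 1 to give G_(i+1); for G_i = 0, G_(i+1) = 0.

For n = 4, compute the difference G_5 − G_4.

26

[0] 4 ≡ 2^2 (base 2). Lift 3: 27. −1: 26.
[1] 26 ≡ 2·3^2 + 2·3 + 2 (base 3). Lift 4: 42. −1: 41.
[2] 41 ≡ 2·4^2 + 2·4 + 1 (base 4). Lift 5: 61. −1: 60.
[3] 60 ≡ 2·5^2 + 2·5 (base 5). Lift 6: 84. −1: 83.
[4] 83 ≡ 2·6^2 + 6 + 5 (base 6). Lift 7: 110. −1: 109.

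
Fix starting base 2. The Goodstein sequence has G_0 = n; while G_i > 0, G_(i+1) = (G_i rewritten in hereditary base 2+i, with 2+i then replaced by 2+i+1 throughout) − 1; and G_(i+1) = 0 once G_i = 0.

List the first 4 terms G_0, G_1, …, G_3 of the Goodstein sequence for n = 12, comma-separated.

i=0: 12 = 2^(2 + 1) + 2^2 (b=2); 2→3: 3^(3 + 1) + 3^3 = 108; 108−1 = 107
i=1: 107 = 3^(3 + 1) + 2·3^2 + 2·3 + 2 (b=3); 3→4: 4^(4 + 1) + 2·4^2 + 2·4 + 2 = 1066; 1066−1 = 1065
i=2: 1065 = 4^(4 + 1) + 2·4^2 + 2·4 + 1 (b=4); 4→5: 5^(5 + 1) + 2·5^2 + 2·5 + 1 = 15686; 15686−1 = 15685

12, 107, 1065, 15685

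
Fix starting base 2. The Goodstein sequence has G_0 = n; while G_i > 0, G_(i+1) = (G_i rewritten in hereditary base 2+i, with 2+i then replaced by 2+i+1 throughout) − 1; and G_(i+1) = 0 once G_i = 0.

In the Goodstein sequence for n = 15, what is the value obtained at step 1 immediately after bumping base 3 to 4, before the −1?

step 0: 15 = 2^(2 + 1) + 2^2 + 2 + 1; sub 3 for 2: 3^(3 + 1) + 3^3 + 3 + 1; = 112; G_1 = 112−1 = 111
step 1: 111 = 3^(3 + 1) + 3^3 + 3; sub 4 for 3: 4^(4 + 1) + 4^4 + 4; = 1284; G_2 = 1284−1 = 1283

1284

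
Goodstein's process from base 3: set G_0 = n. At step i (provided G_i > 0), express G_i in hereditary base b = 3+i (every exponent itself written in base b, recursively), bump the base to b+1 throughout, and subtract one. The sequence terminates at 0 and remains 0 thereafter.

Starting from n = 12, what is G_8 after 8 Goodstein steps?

81

G_0=12  [base 3] 3^2 + 3  →[3↦4]→  4^2 + 4 = 20  −1 ⇒ G_1=19
G_1=19  [base 4] 4^2 + 3  →[4↦5]→  5^2 + 3 = 28  −1 ⇒ G_2=27
G_2=27  [base 5] 5^2 + 2  →[5↦6]→  6^2 + 2 = 38  −1 ⇒ G_3=37
G_3=37  [base 6] 6^2 + 1  →[6↦7]→  7^2 + 1 = 50  −1 ⇒ G_4=49
G_4=49  [base 7] 7^2  →[7↦8]→  8^2 = 64  −1 ⇒ G_5=63
G_5=63  [base 8] 7·8 + 7  →[8↦9]→  7·9 + 7 = 70  −1 ⇒ G_6=69
G_6=69  [base 9] 7·9 + 6  →[9↦10]→  7·10 + 6 = 76  −1 ⇒ G_7=75
G_7=75  [base 10] 7·10 + 5  →[10↦11]→  7·11 + 5 = 82  −1 ⇒ G_8=81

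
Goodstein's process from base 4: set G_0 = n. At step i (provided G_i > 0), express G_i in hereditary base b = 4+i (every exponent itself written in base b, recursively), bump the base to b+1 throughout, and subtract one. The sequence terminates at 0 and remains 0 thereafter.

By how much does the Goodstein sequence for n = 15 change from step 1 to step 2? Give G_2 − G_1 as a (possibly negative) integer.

2

[0] 15 ≡ 3·4 + 3 (base 4). Lift 5: 18. −1: 17.
[1] 17 ≡ 3·5 + 2 (base 5). Lift 6: 20. −1: 19.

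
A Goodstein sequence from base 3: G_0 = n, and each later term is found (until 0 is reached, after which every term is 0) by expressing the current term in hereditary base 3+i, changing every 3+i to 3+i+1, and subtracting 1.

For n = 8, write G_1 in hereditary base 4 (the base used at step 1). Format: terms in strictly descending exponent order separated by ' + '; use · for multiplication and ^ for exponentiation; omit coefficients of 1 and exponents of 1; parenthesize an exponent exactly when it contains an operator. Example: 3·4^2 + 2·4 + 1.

[0] 8 ≡ 2·3 + 2 (base 3). Lift 4: 10. −1: 9.
[1] 9 ≡ 2·4 + 1 (base 4). Lift 5: 11. −1: 10.

2·4 + 1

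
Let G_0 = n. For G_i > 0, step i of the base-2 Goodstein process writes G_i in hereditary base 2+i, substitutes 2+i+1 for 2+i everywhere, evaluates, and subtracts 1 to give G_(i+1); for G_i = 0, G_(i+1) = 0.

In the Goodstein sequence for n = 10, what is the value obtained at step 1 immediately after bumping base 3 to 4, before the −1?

1026

(0) 10|_2 = 2^(2 + 1) + 2 ↦ 3^(3 + 1) + 3|_3 = 84 ⇒ 83
(1) 83|_3 = 3^(3 + 1) + 2 ↦ 4^(4 + 1) + 2|_4 = 1026 ⇒ 1025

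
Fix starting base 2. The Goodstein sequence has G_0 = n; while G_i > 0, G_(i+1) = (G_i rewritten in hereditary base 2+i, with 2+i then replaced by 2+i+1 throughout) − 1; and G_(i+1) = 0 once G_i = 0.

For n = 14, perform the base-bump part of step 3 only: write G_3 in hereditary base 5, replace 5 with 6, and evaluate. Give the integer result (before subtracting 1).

G_0 = 14. HB_2(14) = 2^(2 + 1) + 2^2 + 2. Bump = 111. G_1 = 110.
G_1 = 110. HB_3(110) = 3^(3 + 1) + 3^3 + 2. Bump = 1282. G_2 = 1281.
G_2 = 1281. HB_4(1281) = 4^(4 + 1) + 4^4 + 1. Bump = 18751. G_3 = 18750.
G_3 = 18750. HB_5(18750) = 5^(5 + 1) + 5^5. Bump = 326592. G_4 = 326591.

326592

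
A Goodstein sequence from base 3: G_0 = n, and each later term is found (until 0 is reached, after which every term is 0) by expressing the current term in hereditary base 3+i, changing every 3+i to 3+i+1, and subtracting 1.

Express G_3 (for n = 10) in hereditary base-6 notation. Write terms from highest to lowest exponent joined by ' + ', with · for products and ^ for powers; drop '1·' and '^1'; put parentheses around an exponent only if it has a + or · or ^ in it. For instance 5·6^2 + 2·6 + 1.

G_0=10  [base 3] 3^2 + 1  →[3↦4]→  4^2 + 1 = 17  −1 ⇒ G_1=16
G_1=16  [base 4] 4^2  →[4↦5]→  5^2 = 25  −1 ⇒ G_2=24
G_2=24  [base 5] 4·5 + 4  →[5↦6]→  4·6 + 4 = 28  −1 ⇒ G_3=27

4·6 + 3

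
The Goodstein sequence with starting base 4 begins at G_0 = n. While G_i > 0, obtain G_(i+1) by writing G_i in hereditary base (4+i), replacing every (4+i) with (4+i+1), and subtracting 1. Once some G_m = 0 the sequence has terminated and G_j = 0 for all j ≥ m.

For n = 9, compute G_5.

base 4: 9 = 2·4 + 1; at 5: 2·5 + 1 = 11; next = 10
base 5: 10 = 2·5; at 6: 2·6 = 12; next = 11
base 6: 11 = 6 + 5; at 7: 7 + 5 = 12; next = 11
base 7: 11 = 7 + 4; at 8: 8 + 4 = 12; next = 11
base 8: 11 = 8 + 3; at 9: 9 + 3 = 12; next = 11
base 9: 11 = 9 + 2; at 10: 10 + 2 = 12; next = 11

11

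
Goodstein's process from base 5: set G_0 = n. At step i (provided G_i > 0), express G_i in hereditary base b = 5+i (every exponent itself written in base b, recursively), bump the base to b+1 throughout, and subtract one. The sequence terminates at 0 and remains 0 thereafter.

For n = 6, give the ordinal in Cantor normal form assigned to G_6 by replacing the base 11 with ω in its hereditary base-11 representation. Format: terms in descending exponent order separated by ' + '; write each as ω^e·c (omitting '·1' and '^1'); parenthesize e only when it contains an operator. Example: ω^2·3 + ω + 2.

2

6 —HB5→ 5 + 1 —bump→ 6 + 1 = 7 —(−1)→ 6
6 —HB6→ 6 —bump→ 7 = 7 —(−1)→ 6
6 —HB7→ 6 —bump→ 6 = 6 —(−1)→ 5
5 —HB8→ 5 —bump→ 5 = 5 —(−1)→ 4
4 —HB9→ 4 —bump→ 4 = 4 —(−1)→ 3
3 —HB10→ 3 —bump→ 3 = 3 —(−1)→ 2
2 —HB11→ 2 —bump→ 2 = 2 —(−1)→ 1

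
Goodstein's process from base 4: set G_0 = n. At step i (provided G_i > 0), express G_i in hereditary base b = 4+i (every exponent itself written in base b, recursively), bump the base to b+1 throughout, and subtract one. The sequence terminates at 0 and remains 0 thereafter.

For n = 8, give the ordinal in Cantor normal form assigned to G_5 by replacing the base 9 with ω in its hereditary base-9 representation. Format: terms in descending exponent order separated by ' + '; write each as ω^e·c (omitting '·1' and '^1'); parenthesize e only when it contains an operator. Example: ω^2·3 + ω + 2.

[0] 8 ≡ 2·4 (base 4). Lift 5: 10. −1: 9.
[1] 9 ≡ 5 + 4 (base 5). Lift 6: 10. −1: 9.
[2] 9 ≡ 6 + 3 (base 6). Lift 7: 10. −1: 9.
[3] 9 ≡ 7 + 2 (base 7). Lift 8: 10. −1: 9.
[4] 9 ≡ 8 + 1 (base 8). Lift 9: 10. −1: 9.
[5] 9 ≡ 9 (base 9). Lift 10: 10. −1: 9.

ω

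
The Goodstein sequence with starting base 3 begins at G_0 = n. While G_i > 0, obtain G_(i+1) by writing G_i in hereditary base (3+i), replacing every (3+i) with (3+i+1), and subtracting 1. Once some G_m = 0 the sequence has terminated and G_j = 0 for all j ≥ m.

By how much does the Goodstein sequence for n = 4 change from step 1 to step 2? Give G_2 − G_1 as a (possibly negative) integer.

G_0=4  [base 3] 3 + 1  →[3↦4]→  4 + 1 = 5  −1 ⇒ G_1=4
G_1=4  [base 4] 4  →[4↦5]→  5 = 5  −1 ⇒ G_2=4

0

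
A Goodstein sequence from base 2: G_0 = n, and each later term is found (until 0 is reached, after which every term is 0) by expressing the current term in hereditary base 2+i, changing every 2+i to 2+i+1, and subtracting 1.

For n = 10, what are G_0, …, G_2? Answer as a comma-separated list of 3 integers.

10, 83, 1025

[0] 10 ≡ 2^(2 + 1) + 2 (base 2). Lift 3: 84. −1: 83.
[1] 83 ≡ 3^(3 + 1) + 2 (base 3). Lift 4: 1026. −1: 1025.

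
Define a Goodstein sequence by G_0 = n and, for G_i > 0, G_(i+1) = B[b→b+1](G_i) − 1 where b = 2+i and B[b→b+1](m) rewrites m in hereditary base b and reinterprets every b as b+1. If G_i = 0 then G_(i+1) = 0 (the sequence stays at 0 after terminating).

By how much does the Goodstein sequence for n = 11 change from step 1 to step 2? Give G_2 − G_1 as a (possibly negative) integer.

943

step 0: 11 = 2^(2 + 1) + 2 + 1; sub 3 for 2: 3^(3 + 1) + 3 + 1; = 85; G_1 = 85−1 = 84
step 1: 84 = 3^(3 + 1) + 3; sub 4 for 3: 4^(4 + 1) + 4; = 1028; G_2 = 1028−1 = 1027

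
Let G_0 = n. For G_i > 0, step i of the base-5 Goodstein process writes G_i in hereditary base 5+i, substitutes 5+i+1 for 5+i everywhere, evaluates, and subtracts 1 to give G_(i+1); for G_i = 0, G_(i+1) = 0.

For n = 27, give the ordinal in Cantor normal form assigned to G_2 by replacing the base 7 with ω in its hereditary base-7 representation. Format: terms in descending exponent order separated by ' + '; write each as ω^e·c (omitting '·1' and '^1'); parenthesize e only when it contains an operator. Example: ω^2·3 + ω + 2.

ω^2

(0) 27|_5 = 5^2 + 2 ↦ 6^2 + 2|_6 = 38 ⇒ 37
(1) 37|_6 = 6^2 + 1 ↦ 7^2 + 1|_7 = 50 ⇒ 49
(2) 49|_7 = 7^2 ↦ 8^2|_8 = 64 ⇒ 63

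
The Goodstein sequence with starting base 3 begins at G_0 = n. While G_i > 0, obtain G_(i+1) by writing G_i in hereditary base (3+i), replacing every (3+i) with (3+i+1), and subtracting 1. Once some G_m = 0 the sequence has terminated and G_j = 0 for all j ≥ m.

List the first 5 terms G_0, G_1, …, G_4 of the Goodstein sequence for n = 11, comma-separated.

i=0: 11 = 3^2 + 2 (b=3); 3→4: 4^2 + 2 = 18; 18−1 = 17
i=1: 17 = 4^2 + 1 (b=4); 4→5: 5^2 + 1 = 26; 26−1 = 25
i=2: 25 = 5^2 (b=5); 5→6: 6^2 = 36; 36−1 = 35
i=3: 35 = 5·6 + 5 (b=6); 6→7: 5·7 + 5 = 40; 40−1 = 39

11, 17, 25, 35, 39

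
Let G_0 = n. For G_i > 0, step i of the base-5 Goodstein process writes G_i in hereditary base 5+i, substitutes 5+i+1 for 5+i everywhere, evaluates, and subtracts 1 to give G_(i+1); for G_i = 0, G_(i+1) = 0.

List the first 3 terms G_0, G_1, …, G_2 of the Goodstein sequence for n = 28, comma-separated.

28, 38, 50

[0] 28 ≡ 5^2 + 3 (base 5). Lift 6: 39. −1: 38.
[1] 38 ≡ 6^2 + 2 (base 6). Lift 7: 51. −1: 50.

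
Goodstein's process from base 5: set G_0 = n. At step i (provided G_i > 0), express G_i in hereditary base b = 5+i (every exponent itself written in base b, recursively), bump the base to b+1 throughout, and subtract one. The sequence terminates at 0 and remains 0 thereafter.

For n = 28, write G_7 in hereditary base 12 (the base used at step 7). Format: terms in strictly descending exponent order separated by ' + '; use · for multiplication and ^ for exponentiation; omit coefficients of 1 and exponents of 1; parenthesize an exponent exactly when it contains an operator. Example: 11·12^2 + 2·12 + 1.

8·12 + 5

G_0 = 28. HB_5(28) = 5^2 + 3. Bump = 39. G_1 = 38.
G_1 = 38. HB_6(38) = 6^2 + 2. Bump = 51. G_2 = 50.
G_2 = 50. HB_7(50) = 7^2 + 1. Bump = 65. G_3 = 64.
G_3 = 64. HB_8(64) = 8^2. Bump = 81. G_4 = 80.
G_4 = 80. HB_9(80) = 8·9 + 8. Bump = 88. G_5 = 87.
G_5 = 87. HB_10(87) = 8·10 + 7. Bump = 95. G_6 = 94.
G_6 = 94. HB_11(94) = 8·11 + 6. Bump = 102. G_7 = 101.
G_7 = 101. HB_12(101) = 8·12 + 5. Bump = 109. G_8 = 108.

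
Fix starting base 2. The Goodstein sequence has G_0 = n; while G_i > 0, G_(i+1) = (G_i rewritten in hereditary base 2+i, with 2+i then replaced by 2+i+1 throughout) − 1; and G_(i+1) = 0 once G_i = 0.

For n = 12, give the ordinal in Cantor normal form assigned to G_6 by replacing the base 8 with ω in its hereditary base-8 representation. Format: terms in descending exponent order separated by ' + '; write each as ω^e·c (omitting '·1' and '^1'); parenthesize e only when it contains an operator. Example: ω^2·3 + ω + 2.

[0] 12 ≡ 2^(2 + 1) + 2^2 (base 2). Lift 3: 108. −1: 107.
[1] 107 ≡ 3^(3 + 1) + 2·3^2 + 2·3 + 2 (base 3). Lift 4: 1066. −1: 1065.
[2] 1065 ≡ 4^(4 + 1) + 2·4^2 + 2·4 + 1 (base 4). Lift 5: 15686. −1: 15685.
[3] 15685 ≡ 5^(5 + 1) + 2·5^2 + 2·5 (base 5). Lift 6: 280020. −1: 280019.
[4] 280019 ≡ 6^(6 + 1) + 2·6^2 + 6 + 5 (base 6). Lift 7: 5764911. −1: 5764910.
[5] 5764910 ≡ 7^(7 + 1) + 2·7^2 + 7 + 4 (base 7). Lift 8: 134217868. −1: 134217867.
[6] 134217867 ≡ 8^(8 + 1) + 2·8^2 + 8 + 3 (base 8). Lift 9: 3486784575. −1: 3486784574.

ω^(ω + 1) + ω^2·2 + ω + 3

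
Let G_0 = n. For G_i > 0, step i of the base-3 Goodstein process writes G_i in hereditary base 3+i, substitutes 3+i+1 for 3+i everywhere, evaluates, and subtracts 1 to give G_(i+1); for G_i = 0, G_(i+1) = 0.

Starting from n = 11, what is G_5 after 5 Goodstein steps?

43

(0) 11|_3 = 3^2 + 2 ↦ 4^2 + 2|_4 = 18 ⇒ 17
(1) 17|_4 = 4^2 + 1 ↦ 5^2 + 1|_5 = 26 ⇒ 25
(2) 25|_5 = 5^2 ↦ 6^2|_6 = 36 ⇒ 35
(3) 35|_6 = 5·6 + 5 ↦ 5·7 + 5|_7 = 40 ⇒ 39
(4) 39|_7 = 5·7 + 4 ↦ 5·8 + 4|_8 = 44 ⇒ 43
(5) 43|_8 = 5·8 + 3 ↦ 5·9 + 3|_9 = 48 ⇒ 47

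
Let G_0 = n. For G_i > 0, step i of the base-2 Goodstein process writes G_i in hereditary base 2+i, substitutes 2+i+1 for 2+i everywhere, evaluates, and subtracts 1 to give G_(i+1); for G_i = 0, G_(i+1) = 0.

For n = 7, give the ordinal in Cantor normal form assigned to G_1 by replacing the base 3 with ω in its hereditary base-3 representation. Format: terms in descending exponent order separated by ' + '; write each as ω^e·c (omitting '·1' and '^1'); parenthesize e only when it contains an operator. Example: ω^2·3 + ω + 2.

step 0: 7 = 2^2 + 2 + 1; sub 3 for 2: 3^3 + 3 + 1; = 31; G_1 = 31−1 = 30
step 1: 30 = 3^3 + 3; sub 4 for 3: 4^4 + 4; = 260; G_2 = 260−1 = 259

ω^ω + ω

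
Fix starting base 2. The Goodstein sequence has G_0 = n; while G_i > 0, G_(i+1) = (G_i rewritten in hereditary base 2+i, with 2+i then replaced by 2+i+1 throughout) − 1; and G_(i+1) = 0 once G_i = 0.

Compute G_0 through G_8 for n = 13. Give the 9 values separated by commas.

G_0 = 13. HB_2(13) = 2^(2 + 1) + 2^2 + 1. Bump = 109. G_1 = 108.
G_1 = 108. HB_3(108) = 3^(3 + 1) + 3^3. Bump = 1280. G_2 = 1279.
G_2 = 1279. HB_4(1279) = 4^(4 + 1) + 3·4^3 + 3·4^2 + 3·4 + 3. Bump = 16093. G_3 = 16092.
G_3 = 16092. HB_5(16092) = 5^(5 + 1) + 3·5^3 + 3·5^2 + 3·5 + 2. Bump = 280712. G_4 = 280711.
G_4 = 280711. HB_6(280711) = 6^(6 + 1) + 3·6^3 + 3·6^2 + 3·6 + 1. Bump = 5765999. G_5 = 5765998.
G_5 = 5765998. HB_7(5765998) = 7^(7 + 1) + 3·7^3 + 3·7^2 + 3·7. Bump = 134219480. G_6 = 134219479.
G_6 = 134219479. HB_8(134219479) = 8^(8 + 1) + 3·8^3 + 3·8^2 + 2·8 + 7. Bump = 3486786856. G_7 = 3486786855.
G_7 = 3486786855. HB_9(3486786855) = 9^(9 + 1) + 3·9^3 + 3·9^2 + 2·9 + 6. Bump = 100000003326. G_8 = 100000003325.

13, 108, 1279, 16092, 280711, 5765998, 134219479, 3486786855, 100000003325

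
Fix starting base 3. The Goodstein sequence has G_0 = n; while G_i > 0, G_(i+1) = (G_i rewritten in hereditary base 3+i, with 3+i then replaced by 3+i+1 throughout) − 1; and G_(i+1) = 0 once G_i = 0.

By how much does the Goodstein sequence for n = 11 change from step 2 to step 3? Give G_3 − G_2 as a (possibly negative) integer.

10

[0] 11 ≡ 3^2 + 2 (base 3). Lift 4: 18. −1: 17.
[1] 17 ≡ 4^2 + 1 (base 4). Lift 5: 26. −1: 25.
[2] 25 ≡ 5^2 (base 5). Lift 6: 36. −1: 35.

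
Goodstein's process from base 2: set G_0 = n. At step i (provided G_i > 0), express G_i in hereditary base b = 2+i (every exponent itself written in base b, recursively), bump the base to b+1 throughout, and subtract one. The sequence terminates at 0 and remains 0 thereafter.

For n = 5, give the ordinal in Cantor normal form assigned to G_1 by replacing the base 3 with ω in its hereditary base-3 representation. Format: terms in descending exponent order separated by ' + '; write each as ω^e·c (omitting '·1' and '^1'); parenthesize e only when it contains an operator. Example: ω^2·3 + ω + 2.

ω^ω

i=0: 5 = 2^2 + 1 (b=2); 2→3: 3^3 + 1 = 28; 28−1 = 27
i=1: 27 = 3^3 (b=3); 3→4: 4^4 = 256; 256−1 = 255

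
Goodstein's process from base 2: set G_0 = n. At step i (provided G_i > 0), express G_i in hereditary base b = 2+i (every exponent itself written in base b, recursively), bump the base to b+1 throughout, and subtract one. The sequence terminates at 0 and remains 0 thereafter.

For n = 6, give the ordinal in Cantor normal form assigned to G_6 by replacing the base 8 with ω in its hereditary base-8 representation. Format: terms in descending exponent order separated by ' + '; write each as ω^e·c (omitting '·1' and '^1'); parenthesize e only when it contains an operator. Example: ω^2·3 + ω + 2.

ω^5·5 + ω^4·5 + ω^3·5 + ω^2·5 + ω·5 + 3

i=0: 6 = 2^2 + 2 (b=2); 2→3: 3^3 + 3 = 30; 30−1 = 29
i=1: 29 = 3^3 + 2 (b=3); 3→4: 4^4 + 2 = 258; 258−1 = 257
i=2: 257 = 4^4 + 1 (b=4); 4→5: 5^5 + 1 = 3126; 3126−1 = 3125
i=3: 3125 = 5^5 (b=5); 5→6: 6^6 = 46656; 46656−1 = 46655
i=4: 46655 = 5·6^5 + 5·6^4 + 5·6^3 + 5·6^2 + 5·6 + 5 (b=6); 6→7: 5·7^5 + 5·7^4 + 5·7^3 + 5·7^2 + 5·7 + 5 = 98040; 98040−1 = 98039
i=5: 98039 = 5·7^5 + 5·7^4 + 5·7^3 + 5·7^2 + 5·7 + 4 (b=7); 7→8: 5·8^5 + 5·8^4 + 5·8^3 + 5·8^2 + 5·8 + 4 = 187244; 187244−1 = 187243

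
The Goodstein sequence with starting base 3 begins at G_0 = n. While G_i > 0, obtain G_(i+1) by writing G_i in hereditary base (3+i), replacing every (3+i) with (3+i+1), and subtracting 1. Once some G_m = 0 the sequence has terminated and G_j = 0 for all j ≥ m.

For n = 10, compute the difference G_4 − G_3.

3

10 —HB3→ 3^2 + 1 —bump→ 4^2 + 1 = 17 —(−1)→ 16
16 —HB4→ 4^2 —bump→ 5^2 = 25 —(−1)→ 24
24 —HB5→ 4·5 + 4 —bump→ 4·6 + 4 = 28 —(−1)→ 27
27 —HB6→ 4·6 + 3 —bump→ 4·7 + 3 = 31 —(−1)→ 30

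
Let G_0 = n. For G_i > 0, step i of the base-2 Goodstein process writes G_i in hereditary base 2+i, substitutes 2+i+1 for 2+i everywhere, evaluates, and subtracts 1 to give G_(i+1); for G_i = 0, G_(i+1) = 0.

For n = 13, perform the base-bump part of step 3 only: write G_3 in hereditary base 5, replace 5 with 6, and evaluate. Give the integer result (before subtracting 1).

[0] 13 ≡ 2^(2 + 1) + 2^2 + 1 (base 2). Lift 3: 109. −1: 108.
[1] 108 ≡ 3^(3 + 1) + 3^3 (base 3). Lift 4: 1280. −1: 1279.
[2] 1279 ≡ 4^(4 + 1) + 3·4^3 + 3·4^2 + 3·4 + 3 (base 4). Lift 5: 16093. −1: 16092.

280712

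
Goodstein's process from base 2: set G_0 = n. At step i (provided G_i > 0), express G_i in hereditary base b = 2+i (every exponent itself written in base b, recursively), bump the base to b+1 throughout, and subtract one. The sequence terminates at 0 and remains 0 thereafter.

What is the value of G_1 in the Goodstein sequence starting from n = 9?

81

base 2: 9 = 2^(2 + 1) + 1; at 3: 3^(3 + 1) + 1 = 82; next = 81
base 3: 81 = 3^(3 + 1); at 4: 4^(4 + 1) = 1024; next = 1023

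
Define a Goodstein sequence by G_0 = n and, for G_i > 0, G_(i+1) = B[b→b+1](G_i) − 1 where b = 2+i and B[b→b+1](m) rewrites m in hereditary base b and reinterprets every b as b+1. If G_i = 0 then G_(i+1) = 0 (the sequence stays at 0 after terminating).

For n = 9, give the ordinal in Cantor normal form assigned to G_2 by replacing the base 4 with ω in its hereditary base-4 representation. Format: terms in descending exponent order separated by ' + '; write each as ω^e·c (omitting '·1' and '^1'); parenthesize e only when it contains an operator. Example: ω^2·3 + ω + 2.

ω^ω·3 + ω^3·3 + ω^2·3 + ω·3 + 3

i=0: 9 = 2^(2 + 1) + 1 (b=2); 2→3: 3^(3 + 1) + 1 = 82; 82−1 = 81
i=1: 81 = 3^(3 + 1) (b=3); 3→4: 4^(4 + 1) = 1024; 1024−1 = 1023
i=2: 1023 = 3·4^4 + 3·4^3 + 3·4^2 + 3·4 + 3 (b=4); 4→5: 3·5^5 + 3·5^3 + 3·5^2 + 3·5 + 3 = 9843; 9843−1 = 9842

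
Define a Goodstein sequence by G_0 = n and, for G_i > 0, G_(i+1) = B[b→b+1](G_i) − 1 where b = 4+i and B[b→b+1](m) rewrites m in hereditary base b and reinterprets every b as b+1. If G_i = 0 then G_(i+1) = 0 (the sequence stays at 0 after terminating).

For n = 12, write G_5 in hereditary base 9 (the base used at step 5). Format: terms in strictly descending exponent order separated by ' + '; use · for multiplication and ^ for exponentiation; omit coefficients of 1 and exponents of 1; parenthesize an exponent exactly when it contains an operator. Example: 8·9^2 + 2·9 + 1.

2·9

12 —HB4→ 3·4 —bump→ 3·5 = 15 —(−1)→ 14
14 —HB5→ 2·5 + 4 —bump→ 2·6 + 4 = 16 —(−1)→ 15
15 —HB6→ 2·6 + 3 —bump→ 2·7 + 3 = 17 —(−1)→ 16
16 —HB7→ 2·7 + 2 —bump→ 2·8 + 2 = 18 —(−1)→ 17
17 —HB8→ 2·8 + 1 —bump→ 2·9 + 1 = 19 —(−1)→ 18
18 —HB9→ 2·9 —bump→ 2·10 = 20 —(−1)→ 19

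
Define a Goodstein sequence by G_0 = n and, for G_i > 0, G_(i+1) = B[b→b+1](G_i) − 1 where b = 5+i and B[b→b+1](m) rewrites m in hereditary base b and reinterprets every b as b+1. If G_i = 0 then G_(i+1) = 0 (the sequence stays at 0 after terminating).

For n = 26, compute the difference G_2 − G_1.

12

base 5: 26 = 5^2 + 1; at 6: 6^2 + 1 = 37; next = 36
base 6: 36 = 6^2; at 7: 7^2 = 49; next = 48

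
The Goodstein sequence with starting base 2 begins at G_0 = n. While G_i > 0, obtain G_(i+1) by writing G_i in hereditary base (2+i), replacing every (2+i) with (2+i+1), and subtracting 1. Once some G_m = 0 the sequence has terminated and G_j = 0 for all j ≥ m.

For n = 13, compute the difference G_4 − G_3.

G_0=13  [base 2] 2^(2 + 1) + 2^2 + 1  →[2↦3]→  3^(3 + 1) + 3^3 + 1 = 109  −1 ⇒ G_1=108
G_1=108  [base 3] 3^(3 + 1) + 3^3  →[3↦4]→  4^(4 + 1) + 4^4 = 1280  −1 ⇒ G_2=1279
G_2=1279  [base 4] 4^(4 + 1) + 3·4^3 + 3·4^2 + 3·4 + 3  →[4↦5]→  5^(5 + 1) + 3·5^3 + 3·5^2 + 3·5 + 3 = 16093  −1 ⇒ G_3=16092
G_3=16092  [base 5] 5^(5 + 1) + 3·5^3 + 3·5^2 + 3·5 + 2  →[5↦6]→  6^(6 + 1) + 3·6^3 + 3·6^2 + 3·6 + 2 = 280712  −1 ⇒ G_4=280711

264619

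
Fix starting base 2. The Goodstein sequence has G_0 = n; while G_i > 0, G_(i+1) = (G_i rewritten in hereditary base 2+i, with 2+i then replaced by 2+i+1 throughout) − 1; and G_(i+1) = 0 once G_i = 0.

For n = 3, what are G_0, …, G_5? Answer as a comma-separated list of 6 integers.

base 2: 3 = 2 + 1; at 3: 3 + 1 = 4; next = 3
base 3: 3 = 3; at 4: 4 = 4; next = 3
base 4: 3 = 3; at 5: 3 = 3; next = 2
base 5: 2 = 2; at 6: 2 = 2; next = 1
base 6: 1 = 1; at 7: 1 = 1; next = 0

3, 3, 3, 2, 1, 0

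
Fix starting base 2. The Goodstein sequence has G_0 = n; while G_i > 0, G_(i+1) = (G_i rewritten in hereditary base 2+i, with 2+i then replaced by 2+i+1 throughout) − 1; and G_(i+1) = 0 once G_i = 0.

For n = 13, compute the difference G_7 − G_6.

13 —HB2→ 2^(2 + 1) + 2^2 + 1 —bump→ 3^(3 + 1) + 3^3 + 1 = 109 —(−1)→ 108
108 —HB3→ 3^(3 + 1) + 3^3 —bump→ 4^(4 + 1) + 4^4 = 1280 —(−1)→ 1279
1279 —HB4→ 4^(4 + 1) + 3·4^3 + 3·4^2 + 3·4 + 3 —bump→ 5^(5 + 1) + 3·5^3 + 3·5^2 + 3·5 + 3 = 16093 —(−1)→ 16092
16092 —HB5→ 5^(5 + 1) + 3·5^3 + 3·5^2 + 3·5 + 2 —bump→ 6^(6 + 1) + 3·6^3 + 3·6^2 + 3·6 + 2 = 280712 —(−1)→ 280711
280711 —HB6→ 6^(6 + 1) + 3·6^3 + 3·6^2 + 3·6 + 1 —bump→ 7^(7 + 1) + 3·7^3 + 3·7^2 + 3·7 + 1 = 5765999 —(−1)→ 5765998
5765998 —HB7→ 7^(7 + 1) + 3·7^3 + 3·7^2 + 3·7 —bump→ 8^(8 + 1) + 3·8^3 + 3·8^2 + 3·8 = 134219480 —(−1)→ 134219479
134219479 —HB8→ 8^(8 + 1) + 3·8^3 + 3·8^2 + 2·8 + 7 —bump→ 9^(9 + 1) + 3·9^3 + 3·9^2 + 2·9 + 7 = 3486786856 —(−1)→ 3486786855

3352567376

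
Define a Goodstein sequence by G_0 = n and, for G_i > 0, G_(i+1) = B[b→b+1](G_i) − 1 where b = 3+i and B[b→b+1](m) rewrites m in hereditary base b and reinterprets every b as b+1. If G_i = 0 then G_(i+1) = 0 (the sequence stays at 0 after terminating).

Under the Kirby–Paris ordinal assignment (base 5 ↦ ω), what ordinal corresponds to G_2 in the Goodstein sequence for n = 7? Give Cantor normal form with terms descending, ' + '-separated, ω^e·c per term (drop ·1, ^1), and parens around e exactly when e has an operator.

base 3: 7 = 2·3 + 1; at 4: 2·4 + 1 = 9; next = 8
base 4: 8 = 2·4; at 5: 2·5 = 10; next = 9
base 5: 9 = 5 + 4; at 6: 6 + 4 = 10; next = 9

ω + 4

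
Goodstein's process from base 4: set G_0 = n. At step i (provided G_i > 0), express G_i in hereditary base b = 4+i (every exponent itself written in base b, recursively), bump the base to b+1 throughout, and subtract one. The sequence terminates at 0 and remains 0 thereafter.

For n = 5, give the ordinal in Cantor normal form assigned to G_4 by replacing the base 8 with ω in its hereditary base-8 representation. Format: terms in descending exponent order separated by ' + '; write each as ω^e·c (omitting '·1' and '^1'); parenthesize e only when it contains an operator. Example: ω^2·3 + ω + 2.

base 4: 5 = 4 + 1; at 5: 5 + 1 = 6; next = 5
base 5: 5 = 5; at 6: 6 = 6; next = 5
base 6: 5 = 5; at 7: 5 = 5; next = 4
base 7: 4 = 4; at 8: 4 = 4; next = 3
base 8: 3 = 3; at 9: 3 = 3; next = 2

3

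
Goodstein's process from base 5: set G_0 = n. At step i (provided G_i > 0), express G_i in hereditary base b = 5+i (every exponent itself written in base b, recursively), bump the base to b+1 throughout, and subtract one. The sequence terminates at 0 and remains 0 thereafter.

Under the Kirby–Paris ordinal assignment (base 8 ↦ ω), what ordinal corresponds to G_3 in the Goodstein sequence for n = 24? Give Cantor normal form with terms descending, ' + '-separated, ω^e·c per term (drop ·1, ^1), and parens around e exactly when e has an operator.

ω·4 + 1

(0) 24|_5 = 4·5 + 4 ↦ 4·6 + 4|_6 = 28 ⇒ 27
(1) 27|_6 = 4·6 + 3 ↦ 4·7 + 3|_7 = 31 ⇒ 30
(2) 30|_7 = 4·7 + 2 ↦ 4·8 + 2|_8 = 34 ⇒ 33
(3) 33|_8 = 4·8 + 1 ↦ 4·9 + 1|_9 = 37 ⇒ 36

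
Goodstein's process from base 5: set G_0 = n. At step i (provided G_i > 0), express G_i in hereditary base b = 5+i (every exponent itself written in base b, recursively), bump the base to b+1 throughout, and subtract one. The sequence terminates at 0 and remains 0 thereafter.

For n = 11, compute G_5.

13

step 0: 11 = 2·5 + 1; sub 6 for 5: 2·6 + 1; = 13; G_1 = 13−1 = 12
step 1: 12 = 2·6; sub 7 for 6: 2·7; = 14; G_2 = 14−1 = 13
step 2: 13 = 7 + 6; sub 8 for 7: 8 + 6; = 14; G_3 = 14−1 = 13
step 3: 13 = 8 + 5; sub 9 for 8: 9 + 5; = 14; G_4 = 14−1 = 13
step 4: 13 = 9 + 4; sub 10 for 9: 10 + 4; = 14; G_5 = 14−1 = 13
step 5: 13 = 10 + 3; sub 11 for 10: 11 + 3; = 14; G_6 = 14−1 = 13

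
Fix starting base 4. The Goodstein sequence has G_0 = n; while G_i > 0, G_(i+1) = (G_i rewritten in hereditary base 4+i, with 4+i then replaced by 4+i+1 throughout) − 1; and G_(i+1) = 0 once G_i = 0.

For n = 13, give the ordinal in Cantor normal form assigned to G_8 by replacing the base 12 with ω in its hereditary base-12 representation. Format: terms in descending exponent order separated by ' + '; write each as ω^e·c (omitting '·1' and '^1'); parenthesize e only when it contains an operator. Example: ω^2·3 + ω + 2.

ω + 11

[0] 13 ≡ 3·4 + 1 (base 4). Lift 5: 16. −1: 15.
[1] 15 ≡ 3·5 (base 5). Lift 6: 18. −1: 17.
[2] 17 ≡ 2·6 + 5 (base 6). Lift 7: 19. −1: 18.
[3] 18 ≡ 2·7 + 4 (base 7). Lift 8: 20. −1: 19.
[4] 19 ≡ 2·8 + 3 (base 8). Lift 9: 21. −1: 20.
[5] 20 ≡ 2·9 + 2 (base 9). Lift 10: 22. −1: 21.
[6] 21 ≡ 2·10 + 1 (base 10). Lift 11: 23. −1: 22.
[7] 22 ≡ 2·11 (base 11). Lift 12: 24. −1: 23.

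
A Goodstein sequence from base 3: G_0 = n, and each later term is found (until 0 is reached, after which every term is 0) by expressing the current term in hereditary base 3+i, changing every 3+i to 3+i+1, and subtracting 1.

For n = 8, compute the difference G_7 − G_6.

8 —HB3→ 2·3 + 2 —bump→ 2·4 + 2 = 10 —(−1)→ 9
9 —HB4→ 2·4 + 1 —bump→ 2·5 + 1 = 11 —(−1)→ 10
10 —HB5→ 2·5 —bump→ 2·6 = 12 —(−1)→ 11
11 —HB6→ 6 + 5 —bump→ 7 + 5 = 12 —(−1)→ 11
11 —HB7→ 7 + 4 —bump→ 8 + 4 = 12 —(−1)→ 11
11 —HB8→ 8 + 3 —bump→ 9 + 3 = 12 —(−1)→ 11
11 —HB9→ 9 + 2 —bump→ 10 + 2 = 12 —(−1)→ 11

0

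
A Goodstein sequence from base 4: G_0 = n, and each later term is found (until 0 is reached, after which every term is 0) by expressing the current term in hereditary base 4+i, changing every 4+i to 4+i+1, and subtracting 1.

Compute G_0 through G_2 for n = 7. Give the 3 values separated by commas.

base 4: 7 = 4 + 3; at 5: 5 + 3 = 8; next = 7
base 5: 7 = 5 + 2; at 6: 6 + 2 = 8; next = 7

7, 7, 7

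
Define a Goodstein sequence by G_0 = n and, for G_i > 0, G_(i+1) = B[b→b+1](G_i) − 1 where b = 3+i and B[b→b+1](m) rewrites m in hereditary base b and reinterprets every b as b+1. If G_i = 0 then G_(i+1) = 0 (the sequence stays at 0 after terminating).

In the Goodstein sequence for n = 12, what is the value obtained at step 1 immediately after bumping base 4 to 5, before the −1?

G_0 = 12. HB_3(12) = 3^2 + 3. Bump = 20. G_1 = 19.
G_1 = 19. HB_4(19) = 4^2 + 3. Bump = 28. G_2 = 27.

28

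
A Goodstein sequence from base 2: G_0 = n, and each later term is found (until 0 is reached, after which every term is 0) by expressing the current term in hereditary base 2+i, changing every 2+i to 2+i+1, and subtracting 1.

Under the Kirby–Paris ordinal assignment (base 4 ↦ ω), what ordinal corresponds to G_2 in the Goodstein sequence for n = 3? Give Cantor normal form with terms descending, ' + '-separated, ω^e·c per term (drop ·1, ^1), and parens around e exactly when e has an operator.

3

[0] 3 ≡ 2 + 1 (base 2). Lift 3: 4. −1: 3.
[1] 3 ≡ 3 (base 3). Lift 4: 4. −1: 3.
[2] 3 ≡ 3 (base 4). Lift 5: 3. −1: 2.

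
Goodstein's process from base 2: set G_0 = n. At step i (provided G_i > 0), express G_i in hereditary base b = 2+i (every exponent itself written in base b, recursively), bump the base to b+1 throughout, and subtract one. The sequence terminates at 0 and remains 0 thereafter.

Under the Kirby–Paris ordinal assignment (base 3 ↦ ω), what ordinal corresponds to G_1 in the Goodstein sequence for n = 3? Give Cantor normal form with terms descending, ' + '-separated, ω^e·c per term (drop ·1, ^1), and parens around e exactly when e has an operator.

i=0: 3 = 2 + 1 (b=2); 2→3: 3 + 1 = 4; 4−1 = 3
i=1: 3 = 3 (b=3); 3→4: 4 = 4; 4−1 = 3

ω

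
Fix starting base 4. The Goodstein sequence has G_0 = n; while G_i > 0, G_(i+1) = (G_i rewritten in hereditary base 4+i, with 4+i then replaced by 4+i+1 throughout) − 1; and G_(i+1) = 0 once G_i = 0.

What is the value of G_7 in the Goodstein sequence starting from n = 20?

107

(0) 20|_4 = 4^2 + 4 ↦ 5^2 + 5|_5 = 30 ⇒ 29
(1) 29|_5 = 5^2 + 4 ↦ 6^2 + 4|_6 = 40 ⇒ 39
(2) 39|_6 = 6^2 + 3 ↦ 7^2 + 3|_7 = 52 ⇒ 51
(3) 51|_7 = 7^2 + 2 ↦ 8^2 + 2|_8 = 66 ⇒ 65
(4) 65|_8 = 8^2 + 1 ↦ 9^2 + 1|_9 = 82 ⇒ 81
(5) 81|_9 = 9^2 ↦ 10^2|_10 = 100 ⇒ 99
(6) 99|_10 = 9·10 + 9 ↦ 9·11 + 9|_11 = 108 ⇒ 107
(7) 107|_11 = 9·11 + 8 ↦ 9·12 + 8|_12 = 116 ⇒ 115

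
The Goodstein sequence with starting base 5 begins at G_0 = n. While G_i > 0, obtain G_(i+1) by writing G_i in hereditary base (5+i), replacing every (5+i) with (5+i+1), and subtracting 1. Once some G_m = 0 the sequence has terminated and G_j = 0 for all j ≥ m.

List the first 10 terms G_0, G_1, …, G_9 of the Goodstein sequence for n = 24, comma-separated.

24, 27, 30, 33, 36, 39, 41, 43, 45, 47

G_0 = 24. HB_5(24) = 4·5 + 4. Bump = 28. G_1 = 27.
G_1 = 27. HB_6(27) = 4·6 + 3. Bump = 31. G_2 = 30.
G_2 = 30. HB_7(30) = 4·7 + 2. Bump = 34. G_3 = 33.
G_3 = 33. HB_8(33) = 4·8 + 1. Bump = 37. G_4 = 36.
G_4 = 36. HB_9(36) = 4·9. Bump = 40. G_5 = 39.
G_5 = 39. HB_10(39) = 3·10 + 9. Bump = 42. G_6 = 41.
G_6 = 41. HB_11(41) = 3·11 + 8. Bump = 44. G_7 = 43.
G_7 = 43. HB_12(43) = 3·12 + 7. Bump = 46. G_8 = 45.
G_8 = 45. HB_13(45) = 3·13 + 6. Bump = 48. G_9 = 47.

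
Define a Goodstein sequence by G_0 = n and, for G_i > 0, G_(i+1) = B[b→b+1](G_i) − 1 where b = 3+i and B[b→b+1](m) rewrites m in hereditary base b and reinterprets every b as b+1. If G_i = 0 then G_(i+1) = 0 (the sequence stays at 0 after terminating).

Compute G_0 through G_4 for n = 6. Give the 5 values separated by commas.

G_0 = 6. HB_3(6) = 2·3. Bump = 8. G_1 = 7.
G_1 = 7. HB_4(7) = 4 + 3. Bump = 8. G_2 = 7.
G_2 = 7. HB_5(7) = 5 + 2. Bump = 8. G_3 = 7.
G_3 = 7. HB_6(7) = 6 + 1. Bump = 8. G_4 = 7.

6, 7, 7, 7, 7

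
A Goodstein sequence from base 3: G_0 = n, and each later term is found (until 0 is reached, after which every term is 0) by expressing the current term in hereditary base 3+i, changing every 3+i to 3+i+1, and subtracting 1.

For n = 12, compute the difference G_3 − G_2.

10

step 0: 12 = 3^2 + 3; sub 4 for 3: 4^2 + 4; = 20; G_1 = 20−1 = 19
step 1: 19 = 4^2 + 3; sub 5 for 4: 5^2 + 3; = 28; G_2 = 28−1 = 27
step 2: 27 = 5^2 + 2; sub 6 for 5: 6^2 + 2; = 38; G_3 = 38−1 = 37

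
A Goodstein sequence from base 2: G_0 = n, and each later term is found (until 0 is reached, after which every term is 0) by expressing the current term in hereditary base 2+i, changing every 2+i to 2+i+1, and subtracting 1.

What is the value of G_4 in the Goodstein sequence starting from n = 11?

11 —HB2→ 2^(2 + 1) + 2 + 1 —bump→ 3^(3 + 1) + 3 + 1 = 85 —(−1)→ 84
84 —HB3→ 3^(3 + 1) + 3 —bump→ 4^(4 + 1) + 4 = 1028 —(−1)→ 1027
1027 —HB4→ 4^(4 + 1) + 3 —bump→ 5^(5 + 1) + 3 = 15628 —(−1)→ 15627
15627 —HB5→ 5^(5 + 1) + 2 —bump→ 6^(6 + 1) + 2 = 279938 —(−1)→ 279937
279937 —HB6→ 6^(6 + 1) + 1 —bump→ 7^(7 + 1) + 1 = 5764802 —(−1)→ 5764801

279937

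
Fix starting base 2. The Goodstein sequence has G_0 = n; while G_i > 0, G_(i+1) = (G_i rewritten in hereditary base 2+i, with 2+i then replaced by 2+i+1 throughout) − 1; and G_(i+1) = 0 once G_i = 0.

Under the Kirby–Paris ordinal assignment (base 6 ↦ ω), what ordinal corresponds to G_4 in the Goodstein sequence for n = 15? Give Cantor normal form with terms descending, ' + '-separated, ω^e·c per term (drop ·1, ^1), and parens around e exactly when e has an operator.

(0) 15|_2 = 2^(2 + 1) + 2^2 + 2 + 1 ↦ 3^(3 + 1) + 3^3 + 3 + 1|_3 = 112 ⇒ 111
(1) 111|_3 = 3^(3 + 1) + 3^3 + 3 ↦ 4^(4 + 1) + 4^4 + 4|_4 = 1284 ⇒ 1283
(2) 1283|_4 = 4^(4 + 1) + 4^4 + 3 ↦ 5^(5 + 1) + 5^5 + 3|_5 = 18753 ⇒ 18752
(3) 18752|_5 = 5^(5 + 1) + 5^5 + 2 ↦ 6^(6 + 1) + 6^6 + 2|_6 = 326594 ⇒ 326593
(4) 326593|_6 = 6^(6 + 1) + 6^6 + 1 ↦ 7^(7 + 1) + 7^7 + 1|_7 = 6588345 ⇒ 6588344

ω^(ω + 1) + ω^ω + 1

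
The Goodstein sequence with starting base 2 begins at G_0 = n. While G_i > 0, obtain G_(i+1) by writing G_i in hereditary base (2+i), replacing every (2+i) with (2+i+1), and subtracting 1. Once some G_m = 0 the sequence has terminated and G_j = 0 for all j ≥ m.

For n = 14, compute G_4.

326591

i=0: 14 = 2^(2 + 1) + 2^2 + 2 (b=2); 2→3: 3^(3 + 1) + 3^3 + 3 = 111; 111−1 = 110
i=1: 110 = 3^(3 + 1) + 3^3 + 2 (b=3); 3→4: 4^(4 + 1) + 4^4 + 2 = 1282; 1282−1 = 1281
i=2: 1281 = 4^(4 + 1) + 4^4 + 1 (b=4); 4→5: 5^(5 + 1) + 5^5 + 1 = 18751; 18751−1 = 18750
i=3: 18750 = 5^(5 + 1) + 5^5 (b=5); 5→6: 6^(6 + 1) + 6^6 = 326592; 326592−1 = 326591
i=4: 326591 = 6^(6 + 1) + 5·6^5 + 5·6^4 + 5·6^3 + 5·6^2 + 5·6 + 5 (b=6); 6→7: 7^(7 + 1) + 5·7^5 + 5·7^4 + 5·7^3 + 5·7^2 + 5·7 + 5 = 5862841; 5862841−1 = 5862840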